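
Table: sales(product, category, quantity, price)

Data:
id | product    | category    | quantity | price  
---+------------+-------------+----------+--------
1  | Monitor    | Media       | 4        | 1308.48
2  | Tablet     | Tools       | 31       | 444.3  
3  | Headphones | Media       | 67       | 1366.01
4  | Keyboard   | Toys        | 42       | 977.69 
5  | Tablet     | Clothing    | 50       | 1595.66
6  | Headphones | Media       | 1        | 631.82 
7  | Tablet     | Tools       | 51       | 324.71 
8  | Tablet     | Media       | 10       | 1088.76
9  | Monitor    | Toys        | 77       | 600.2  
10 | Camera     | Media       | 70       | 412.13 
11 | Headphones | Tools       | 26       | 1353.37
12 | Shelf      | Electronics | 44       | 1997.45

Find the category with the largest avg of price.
SELECT category, AVG(price) as val
FROM sales
GROUP BY category
ORDER BY val DESC
LIMIT 1

Result: Electronics with avg(price) = 1997.45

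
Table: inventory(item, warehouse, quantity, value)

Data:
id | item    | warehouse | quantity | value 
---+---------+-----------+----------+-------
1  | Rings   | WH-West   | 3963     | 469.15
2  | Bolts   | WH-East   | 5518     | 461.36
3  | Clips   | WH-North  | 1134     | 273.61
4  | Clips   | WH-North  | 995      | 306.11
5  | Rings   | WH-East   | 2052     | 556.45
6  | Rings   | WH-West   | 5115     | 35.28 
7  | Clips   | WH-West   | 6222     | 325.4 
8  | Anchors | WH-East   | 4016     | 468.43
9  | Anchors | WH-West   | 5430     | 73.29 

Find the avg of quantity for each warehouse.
SELECT warehouse, AVG(quantity) as result
FROM inventory
GROUP BY warehouse

Result:
  WH-East: 3862.00
  WH-North: 1064.50
  WH-West: 5182.50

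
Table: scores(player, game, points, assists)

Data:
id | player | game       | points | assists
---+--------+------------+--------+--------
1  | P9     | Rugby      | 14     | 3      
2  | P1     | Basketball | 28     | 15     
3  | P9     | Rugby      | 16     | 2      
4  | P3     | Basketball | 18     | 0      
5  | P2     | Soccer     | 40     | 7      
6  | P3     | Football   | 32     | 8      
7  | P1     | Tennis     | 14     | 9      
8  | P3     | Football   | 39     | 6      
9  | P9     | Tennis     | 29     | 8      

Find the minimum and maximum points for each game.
SELECT game, MIN(points), MAX(points)
FROM scores
GROUP BY game

Result:
  Basketball: min=18, max=28
  Football: min=32, max=39
  Rugby: min=14, max=16
  Soccer: min=40, max=40
  Tennis: min=14, max=29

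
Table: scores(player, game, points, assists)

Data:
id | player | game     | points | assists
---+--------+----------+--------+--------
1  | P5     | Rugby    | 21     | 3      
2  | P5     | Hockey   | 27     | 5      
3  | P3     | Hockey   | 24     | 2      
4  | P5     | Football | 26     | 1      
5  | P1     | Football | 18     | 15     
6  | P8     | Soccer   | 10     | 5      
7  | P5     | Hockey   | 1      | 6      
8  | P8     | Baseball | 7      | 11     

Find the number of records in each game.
SELECT game, COUNT(*) as count
FROM scores
GROUP BY game

Result:
  Baseball: 1
  Football: 2
  Hockey: 3
  Rugby: 1
  Soccer: 1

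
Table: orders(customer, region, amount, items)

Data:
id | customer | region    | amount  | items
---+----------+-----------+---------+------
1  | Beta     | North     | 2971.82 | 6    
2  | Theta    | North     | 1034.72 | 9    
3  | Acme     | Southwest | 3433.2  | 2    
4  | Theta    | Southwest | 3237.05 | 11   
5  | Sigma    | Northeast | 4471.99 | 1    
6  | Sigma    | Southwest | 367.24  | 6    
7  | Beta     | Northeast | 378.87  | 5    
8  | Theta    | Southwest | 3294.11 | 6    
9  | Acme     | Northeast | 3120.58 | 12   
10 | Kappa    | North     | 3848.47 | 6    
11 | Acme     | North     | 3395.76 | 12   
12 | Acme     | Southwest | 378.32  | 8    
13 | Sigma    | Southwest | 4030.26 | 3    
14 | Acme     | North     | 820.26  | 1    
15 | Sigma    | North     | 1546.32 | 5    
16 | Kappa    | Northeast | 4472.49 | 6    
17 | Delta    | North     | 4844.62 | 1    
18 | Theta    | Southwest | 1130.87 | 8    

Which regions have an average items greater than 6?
SELECT region, AVG(items)
FROM orders
GROUP BY region
HAVING AVG(items) > 6

Result:
  Southwest: avg=6.29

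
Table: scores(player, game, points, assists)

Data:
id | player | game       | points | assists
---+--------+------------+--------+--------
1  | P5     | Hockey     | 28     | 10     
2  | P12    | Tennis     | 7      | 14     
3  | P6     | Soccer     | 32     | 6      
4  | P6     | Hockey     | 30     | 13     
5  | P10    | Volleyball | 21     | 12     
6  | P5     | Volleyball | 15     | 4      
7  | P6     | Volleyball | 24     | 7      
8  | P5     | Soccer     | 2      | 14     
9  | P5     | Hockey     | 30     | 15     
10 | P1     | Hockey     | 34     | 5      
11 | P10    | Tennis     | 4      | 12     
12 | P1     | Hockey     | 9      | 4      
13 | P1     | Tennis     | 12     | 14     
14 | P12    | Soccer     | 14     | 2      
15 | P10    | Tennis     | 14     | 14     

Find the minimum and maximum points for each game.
SELECT game, MIN(points), MAX(points)
FROM scores
GROUP BY game

Result:
  Hockey: min=9, max=34
  Soccer: min=2, max=32
  Tennis: min=4, max=14
  Volleyball: min=15, max=24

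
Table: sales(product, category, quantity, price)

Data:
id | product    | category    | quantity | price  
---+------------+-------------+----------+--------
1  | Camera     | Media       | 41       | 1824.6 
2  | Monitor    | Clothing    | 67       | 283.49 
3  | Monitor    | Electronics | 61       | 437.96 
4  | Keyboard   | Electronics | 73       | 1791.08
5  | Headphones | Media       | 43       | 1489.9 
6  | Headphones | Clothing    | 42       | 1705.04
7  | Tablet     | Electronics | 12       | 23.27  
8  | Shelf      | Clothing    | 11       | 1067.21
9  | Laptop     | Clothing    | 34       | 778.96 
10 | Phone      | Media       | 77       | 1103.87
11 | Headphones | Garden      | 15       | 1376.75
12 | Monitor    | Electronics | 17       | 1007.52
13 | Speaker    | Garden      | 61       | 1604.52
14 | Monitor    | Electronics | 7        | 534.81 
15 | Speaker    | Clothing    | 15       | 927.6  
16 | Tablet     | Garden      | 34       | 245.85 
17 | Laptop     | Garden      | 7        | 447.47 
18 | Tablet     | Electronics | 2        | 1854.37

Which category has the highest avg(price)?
SELECT category, AVG(price) as val
FROM sales
GROUP BY category
ORDER BY val DESC
LIMIT 1

Result: Media with avg(price) = 1472.79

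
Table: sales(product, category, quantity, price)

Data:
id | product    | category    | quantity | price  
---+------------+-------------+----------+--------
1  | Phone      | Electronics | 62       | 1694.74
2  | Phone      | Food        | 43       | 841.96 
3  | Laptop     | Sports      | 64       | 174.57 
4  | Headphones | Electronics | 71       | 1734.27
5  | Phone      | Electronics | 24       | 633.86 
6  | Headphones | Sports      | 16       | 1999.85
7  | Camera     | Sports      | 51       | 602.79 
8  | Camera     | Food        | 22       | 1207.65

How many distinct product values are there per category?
SELECT category, COUNT(DISTINCT product)
FROM sales
GROUP BY category

Result:
  Electronics: 2 distinct
  Food: 2 distinct
  Sports: 3 distinct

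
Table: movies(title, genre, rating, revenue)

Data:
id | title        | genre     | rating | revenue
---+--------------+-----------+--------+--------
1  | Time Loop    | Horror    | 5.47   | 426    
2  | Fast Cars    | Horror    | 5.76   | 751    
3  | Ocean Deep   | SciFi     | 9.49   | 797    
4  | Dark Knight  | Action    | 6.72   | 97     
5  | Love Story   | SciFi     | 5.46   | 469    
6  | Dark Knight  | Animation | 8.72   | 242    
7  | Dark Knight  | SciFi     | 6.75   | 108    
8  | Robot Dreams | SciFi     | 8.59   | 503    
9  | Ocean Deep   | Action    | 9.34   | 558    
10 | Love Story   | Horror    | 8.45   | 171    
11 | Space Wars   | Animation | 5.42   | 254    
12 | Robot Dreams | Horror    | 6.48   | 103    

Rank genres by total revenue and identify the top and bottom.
SELECT genre, SUM(revenue)
FROM movies
GROUP BY genre
ORDER BY SUM(revenue)

All groups:
  Animation: 496
  Action: 655
  Horror: 1451
  SciFi: 1877

Highest: SciFi (1877)
Lowest: Animation (496)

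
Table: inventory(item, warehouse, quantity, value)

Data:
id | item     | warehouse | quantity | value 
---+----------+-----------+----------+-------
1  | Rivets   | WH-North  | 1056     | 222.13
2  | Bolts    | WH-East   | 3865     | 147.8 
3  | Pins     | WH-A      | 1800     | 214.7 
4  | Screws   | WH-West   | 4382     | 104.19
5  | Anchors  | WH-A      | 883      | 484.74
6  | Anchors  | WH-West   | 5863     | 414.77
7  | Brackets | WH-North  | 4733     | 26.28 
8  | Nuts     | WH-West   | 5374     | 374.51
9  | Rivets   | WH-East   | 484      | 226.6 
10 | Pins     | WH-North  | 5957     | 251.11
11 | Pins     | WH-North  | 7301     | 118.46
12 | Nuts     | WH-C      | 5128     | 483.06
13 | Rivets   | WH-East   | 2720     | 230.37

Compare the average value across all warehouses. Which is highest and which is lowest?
SELECT warehouse, AVG(value)
FROM inventory
GROUP BY warehouse
ORDER BY AVG(value)

All groups:
  WH-North: 154.50
  WH-East: 201.59
  WH-West: 297.82
  WH-A: 349.72
  WH-C: 483.06

Highest: WH-C (483.06)
Lowest: WH-North (154.50)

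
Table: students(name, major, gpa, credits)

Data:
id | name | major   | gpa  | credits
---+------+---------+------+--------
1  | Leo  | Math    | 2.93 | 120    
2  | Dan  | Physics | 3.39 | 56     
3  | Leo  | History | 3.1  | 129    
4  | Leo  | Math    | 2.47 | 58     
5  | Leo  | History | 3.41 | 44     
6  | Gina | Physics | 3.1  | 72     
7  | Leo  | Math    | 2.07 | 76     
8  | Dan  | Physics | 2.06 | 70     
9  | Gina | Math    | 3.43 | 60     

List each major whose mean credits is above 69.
SELECT major, AVG(credits)
FROM students
GROUP BY major
HAVING AVG(credits) > 69

Result:
  History: avg=86.50
  Math: avg=78.50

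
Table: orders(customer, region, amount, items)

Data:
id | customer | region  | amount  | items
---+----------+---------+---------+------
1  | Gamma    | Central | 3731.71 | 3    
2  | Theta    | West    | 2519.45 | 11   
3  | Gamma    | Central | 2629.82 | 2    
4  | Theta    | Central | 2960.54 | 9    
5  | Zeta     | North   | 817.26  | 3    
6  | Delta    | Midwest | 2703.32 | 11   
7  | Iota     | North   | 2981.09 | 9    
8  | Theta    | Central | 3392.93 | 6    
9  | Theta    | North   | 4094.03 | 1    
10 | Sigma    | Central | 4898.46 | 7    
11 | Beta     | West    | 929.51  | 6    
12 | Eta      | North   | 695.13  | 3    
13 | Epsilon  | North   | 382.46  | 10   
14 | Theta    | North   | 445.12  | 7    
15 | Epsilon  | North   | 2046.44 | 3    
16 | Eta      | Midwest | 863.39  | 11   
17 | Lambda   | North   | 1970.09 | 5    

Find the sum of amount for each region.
SELECT region, SUM(amount) as result
FROM orders
GROUP BY region

Result:
  Central: 17613.46
  Midwest: 3566.71
  North: 13431.62
  West: 3448.96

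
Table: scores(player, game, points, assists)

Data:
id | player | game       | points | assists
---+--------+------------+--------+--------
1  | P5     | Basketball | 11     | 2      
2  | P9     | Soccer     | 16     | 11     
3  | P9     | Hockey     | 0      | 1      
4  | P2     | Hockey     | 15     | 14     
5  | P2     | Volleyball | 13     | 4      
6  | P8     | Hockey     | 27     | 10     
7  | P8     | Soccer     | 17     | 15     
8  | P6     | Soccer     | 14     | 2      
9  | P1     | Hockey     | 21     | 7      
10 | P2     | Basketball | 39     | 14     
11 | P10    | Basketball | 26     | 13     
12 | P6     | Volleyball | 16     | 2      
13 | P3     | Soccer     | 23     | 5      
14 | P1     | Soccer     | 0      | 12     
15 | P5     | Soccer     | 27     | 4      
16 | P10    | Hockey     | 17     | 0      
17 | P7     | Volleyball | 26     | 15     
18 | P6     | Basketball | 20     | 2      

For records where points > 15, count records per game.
SELECT game, COUNT(*)
FROM scores
WHERE points > 15
GROUP BY game

Note: WHERE filters rows before grouping.

Result:
  Basketball: 3
  Hockey: 3
  Soccer: 4
  Volleyball: 2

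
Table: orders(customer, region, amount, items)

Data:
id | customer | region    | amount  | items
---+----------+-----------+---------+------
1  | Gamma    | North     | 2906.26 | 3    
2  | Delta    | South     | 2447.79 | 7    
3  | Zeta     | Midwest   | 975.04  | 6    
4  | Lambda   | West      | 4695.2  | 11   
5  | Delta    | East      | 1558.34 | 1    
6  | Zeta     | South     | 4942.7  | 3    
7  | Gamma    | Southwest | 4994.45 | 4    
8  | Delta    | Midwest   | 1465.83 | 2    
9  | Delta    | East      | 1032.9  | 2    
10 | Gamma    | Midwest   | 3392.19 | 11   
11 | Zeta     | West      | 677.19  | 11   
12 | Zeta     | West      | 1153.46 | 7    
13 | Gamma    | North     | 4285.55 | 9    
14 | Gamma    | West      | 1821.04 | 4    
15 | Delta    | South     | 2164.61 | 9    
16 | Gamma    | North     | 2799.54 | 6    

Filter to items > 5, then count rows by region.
SELECT region, COUNT(*)
FROM orders
WHERE items > 5
GROUP BY region

Note: WHERE filters rows before grouping.

Result:
  Midwest: 2
  North: 2
  South: 2
  West: 3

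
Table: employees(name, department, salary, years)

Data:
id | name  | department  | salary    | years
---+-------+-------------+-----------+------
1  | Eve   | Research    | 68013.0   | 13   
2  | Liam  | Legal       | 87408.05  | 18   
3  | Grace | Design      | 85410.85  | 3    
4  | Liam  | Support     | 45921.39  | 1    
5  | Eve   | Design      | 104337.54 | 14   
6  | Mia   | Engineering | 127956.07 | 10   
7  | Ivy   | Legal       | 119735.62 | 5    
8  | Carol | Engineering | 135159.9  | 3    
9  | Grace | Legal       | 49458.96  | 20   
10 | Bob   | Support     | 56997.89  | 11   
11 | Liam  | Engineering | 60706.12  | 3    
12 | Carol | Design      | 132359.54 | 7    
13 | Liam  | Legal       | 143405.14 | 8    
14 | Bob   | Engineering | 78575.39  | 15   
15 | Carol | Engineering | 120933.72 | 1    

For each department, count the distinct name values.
SELECT department, COUNT(DISTINCT name)
FROM employees
GROUP BY department

Result:
  Design: 3 distinct
  Engineering: 4 distinct
  Legal: 3 distinct
  Research: 1 distinct
  Support: 2 distinct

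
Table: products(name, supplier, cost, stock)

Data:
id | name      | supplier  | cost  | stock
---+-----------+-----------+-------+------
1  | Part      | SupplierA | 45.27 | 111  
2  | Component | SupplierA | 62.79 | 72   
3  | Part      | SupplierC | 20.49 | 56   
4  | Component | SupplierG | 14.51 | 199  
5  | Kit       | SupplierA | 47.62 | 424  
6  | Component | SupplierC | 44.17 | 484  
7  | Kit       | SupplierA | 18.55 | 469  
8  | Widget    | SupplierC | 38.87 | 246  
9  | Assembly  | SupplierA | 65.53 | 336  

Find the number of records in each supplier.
SELECT supplier, COUNT(*) as count
FROM products
GROUP BY supplier

Result:
  SupplierA: 5
  SupplierC: 3
  SupplierG: 1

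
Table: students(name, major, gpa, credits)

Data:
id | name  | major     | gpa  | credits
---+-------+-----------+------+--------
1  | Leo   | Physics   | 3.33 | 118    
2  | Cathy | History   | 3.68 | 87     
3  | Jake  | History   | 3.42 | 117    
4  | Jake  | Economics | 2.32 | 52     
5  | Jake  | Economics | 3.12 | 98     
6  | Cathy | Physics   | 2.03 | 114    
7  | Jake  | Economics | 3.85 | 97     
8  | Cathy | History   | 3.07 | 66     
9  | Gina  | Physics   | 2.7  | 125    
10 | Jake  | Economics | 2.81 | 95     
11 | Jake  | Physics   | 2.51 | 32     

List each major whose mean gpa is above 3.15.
SELECT major, AVG(gpa)
FROM students
GROUP BY major
HAVING AVG(gpa) > 3.15

Result:
  History: avg=3.39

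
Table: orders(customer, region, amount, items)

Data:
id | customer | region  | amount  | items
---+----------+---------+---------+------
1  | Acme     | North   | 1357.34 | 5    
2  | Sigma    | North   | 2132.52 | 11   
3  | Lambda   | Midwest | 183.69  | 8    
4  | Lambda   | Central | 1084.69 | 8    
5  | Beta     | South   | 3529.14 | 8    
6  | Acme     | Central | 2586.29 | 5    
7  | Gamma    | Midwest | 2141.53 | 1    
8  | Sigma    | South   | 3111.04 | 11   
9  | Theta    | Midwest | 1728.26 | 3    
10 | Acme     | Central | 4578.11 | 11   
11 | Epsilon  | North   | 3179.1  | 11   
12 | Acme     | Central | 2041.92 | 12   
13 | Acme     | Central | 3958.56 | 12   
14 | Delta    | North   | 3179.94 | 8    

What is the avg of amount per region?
SELECT region, AVG(amount) as result
FROM orders
GROUP BY region

Result:
  Central: 2849.91
  Midwest: 1351.16
  North: 2462.23
  South: 3320.09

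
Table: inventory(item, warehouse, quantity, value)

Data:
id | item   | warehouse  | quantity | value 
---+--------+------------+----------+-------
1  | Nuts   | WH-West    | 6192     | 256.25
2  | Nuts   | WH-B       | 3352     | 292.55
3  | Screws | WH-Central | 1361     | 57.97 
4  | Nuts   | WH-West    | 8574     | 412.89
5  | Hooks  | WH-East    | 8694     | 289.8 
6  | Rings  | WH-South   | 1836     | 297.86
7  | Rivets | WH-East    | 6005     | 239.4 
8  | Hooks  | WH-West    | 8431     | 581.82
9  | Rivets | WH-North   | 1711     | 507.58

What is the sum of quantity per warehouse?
SELECT warehouse, SUM(quantity) as result
FROM inventory
GROUP BY warehouse

Result:
  WH-B: 3352
  WH-Central: 1361
  WH-East: 14699
  WH-North: 1711
  WH-South: 1836
  WH-West: 23197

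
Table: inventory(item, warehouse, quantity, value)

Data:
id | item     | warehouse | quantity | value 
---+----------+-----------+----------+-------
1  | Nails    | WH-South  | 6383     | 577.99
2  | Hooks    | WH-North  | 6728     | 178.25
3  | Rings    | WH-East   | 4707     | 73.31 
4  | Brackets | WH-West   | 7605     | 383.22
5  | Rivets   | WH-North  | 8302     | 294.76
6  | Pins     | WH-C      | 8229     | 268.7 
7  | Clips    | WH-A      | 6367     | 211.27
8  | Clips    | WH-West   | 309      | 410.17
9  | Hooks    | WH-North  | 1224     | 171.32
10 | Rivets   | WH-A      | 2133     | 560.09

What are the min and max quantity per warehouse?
SELECT warehouse, MIN(quantity), MAX(quantity)
FROM inventory
GROUP BY warehouse

Result:
  WH-A: min=2133, max=6367
  WH-C: min=8229, max=8229
  WH-East: min=4707, max=4707
  WH-North: min=1224, max=8302
  WH-South: min=6383, max=6383
  WH-West: min=309, max=7605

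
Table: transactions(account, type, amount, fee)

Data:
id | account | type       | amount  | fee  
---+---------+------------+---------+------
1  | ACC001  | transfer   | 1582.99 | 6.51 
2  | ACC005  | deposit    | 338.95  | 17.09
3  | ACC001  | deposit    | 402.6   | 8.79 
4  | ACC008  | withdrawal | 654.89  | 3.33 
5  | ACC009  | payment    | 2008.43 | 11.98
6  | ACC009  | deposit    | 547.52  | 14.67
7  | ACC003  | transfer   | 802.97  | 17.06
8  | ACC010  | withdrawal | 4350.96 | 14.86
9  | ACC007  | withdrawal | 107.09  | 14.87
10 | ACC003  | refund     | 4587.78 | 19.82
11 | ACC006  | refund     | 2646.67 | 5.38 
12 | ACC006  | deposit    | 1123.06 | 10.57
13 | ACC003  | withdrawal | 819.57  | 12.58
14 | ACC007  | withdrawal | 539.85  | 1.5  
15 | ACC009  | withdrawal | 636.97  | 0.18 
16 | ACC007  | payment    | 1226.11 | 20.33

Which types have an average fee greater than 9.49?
SELECT type, AVG(fee)
FROM transactions
GROUP BY type
HAVING AVG(fee) > 9.49

Result:
  deposit: avg=12.78
  payment: avg=16.16
  refund: avg=12.60
  transfer: avg=11.79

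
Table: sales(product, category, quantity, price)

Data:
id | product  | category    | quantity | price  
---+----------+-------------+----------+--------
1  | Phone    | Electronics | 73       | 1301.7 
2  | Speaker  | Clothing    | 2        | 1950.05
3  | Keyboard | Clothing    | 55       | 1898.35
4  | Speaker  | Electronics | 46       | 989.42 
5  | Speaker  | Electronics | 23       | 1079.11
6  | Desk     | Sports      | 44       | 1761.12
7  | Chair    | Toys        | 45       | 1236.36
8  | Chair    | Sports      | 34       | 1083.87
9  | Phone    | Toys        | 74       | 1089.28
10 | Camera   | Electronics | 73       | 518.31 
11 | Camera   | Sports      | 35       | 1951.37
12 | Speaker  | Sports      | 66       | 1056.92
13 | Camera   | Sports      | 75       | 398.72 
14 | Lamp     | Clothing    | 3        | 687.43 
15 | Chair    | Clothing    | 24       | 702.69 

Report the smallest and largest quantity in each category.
SELECT category, MIN(quantity), MAX(quantity)
FROM sales
GROUP BY category

Result:
  Clothing: min=2, max=55
  Electronics: min=23, max=73
  Sports: min=34, max=75
  Toys: min=45, max=74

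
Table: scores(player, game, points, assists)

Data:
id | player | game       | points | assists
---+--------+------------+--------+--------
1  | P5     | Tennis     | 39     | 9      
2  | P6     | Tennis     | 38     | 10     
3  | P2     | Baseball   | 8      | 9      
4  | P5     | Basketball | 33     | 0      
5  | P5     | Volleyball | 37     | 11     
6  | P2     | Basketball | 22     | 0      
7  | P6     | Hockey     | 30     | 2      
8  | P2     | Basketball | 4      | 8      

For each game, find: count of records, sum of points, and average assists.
SELECT game,
       COUNT(*) as cnt,
       SUM(points) as total_points,
       AVG(assists) as avg_assists
FROM scores
GROUP BY game

Result:
  Baseball: 1 records, 8 total points, 9.00 avg assists
  Basketball: 3 records, 59 total points, 2.67 avg assists
  Hockey: 1 records, 30 total points, 2.00 avg assists
  Tennis: 2 records, 77 total points, 9.50 avg assists
  Volleyball: 1 records, 37 total points, 11.00 avg assists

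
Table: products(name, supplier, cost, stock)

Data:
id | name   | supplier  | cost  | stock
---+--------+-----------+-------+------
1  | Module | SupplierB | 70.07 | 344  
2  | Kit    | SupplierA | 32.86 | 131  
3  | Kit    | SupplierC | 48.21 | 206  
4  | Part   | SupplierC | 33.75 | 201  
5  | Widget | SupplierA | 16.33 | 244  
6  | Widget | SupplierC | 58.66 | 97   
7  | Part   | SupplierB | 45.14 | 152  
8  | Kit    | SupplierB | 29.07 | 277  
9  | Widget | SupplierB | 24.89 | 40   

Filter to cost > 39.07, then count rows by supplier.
SELECT supplier, COUNT(*)
FROM products
WHERE cost > 39.07
GROUP BY supplier

Note: WHERE filters rows before grouping.

Result:
  SupplierB: 2
  SupplierC: 2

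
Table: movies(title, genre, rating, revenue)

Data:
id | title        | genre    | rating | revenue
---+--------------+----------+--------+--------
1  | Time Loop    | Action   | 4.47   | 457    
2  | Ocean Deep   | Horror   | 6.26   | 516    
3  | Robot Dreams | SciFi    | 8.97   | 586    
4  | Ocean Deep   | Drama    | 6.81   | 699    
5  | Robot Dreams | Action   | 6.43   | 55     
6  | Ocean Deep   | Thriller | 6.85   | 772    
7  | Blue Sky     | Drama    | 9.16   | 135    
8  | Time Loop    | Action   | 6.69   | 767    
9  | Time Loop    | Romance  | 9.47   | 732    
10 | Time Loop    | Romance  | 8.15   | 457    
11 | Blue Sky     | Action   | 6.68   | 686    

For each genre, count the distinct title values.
SELECT genre, COUNT(DISTINCT title)
FROM movies
GROUP BY genre

Result:
  Action: 3 distinct
  Drama: 2 distinct
  Horror: 1 distinct
  Romance: 1 distinct
  SciFi: 1 distinct
  Thriller: 1 distinct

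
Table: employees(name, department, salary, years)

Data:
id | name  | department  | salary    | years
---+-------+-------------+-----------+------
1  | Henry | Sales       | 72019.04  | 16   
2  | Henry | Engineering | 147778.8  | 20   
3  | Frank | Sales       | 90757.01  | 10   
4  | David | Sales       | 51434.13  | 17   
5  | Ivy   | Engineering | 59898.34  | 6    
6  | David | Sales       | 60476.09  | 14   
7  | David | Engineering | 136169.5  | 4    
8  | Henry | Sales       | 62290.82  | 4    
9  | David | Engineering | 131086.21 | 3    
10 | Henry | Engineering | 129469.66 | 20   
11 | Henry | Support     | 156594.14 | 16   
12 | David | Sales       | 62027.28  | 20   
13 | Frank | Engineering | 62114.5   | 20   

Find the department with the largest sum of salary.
SELECT department, SUM(salary) as val
FROM employees
GROUP BY department
ORDER BY val DESC
LIMIT 1

Result: Engineering with sum(salary) = 666517.01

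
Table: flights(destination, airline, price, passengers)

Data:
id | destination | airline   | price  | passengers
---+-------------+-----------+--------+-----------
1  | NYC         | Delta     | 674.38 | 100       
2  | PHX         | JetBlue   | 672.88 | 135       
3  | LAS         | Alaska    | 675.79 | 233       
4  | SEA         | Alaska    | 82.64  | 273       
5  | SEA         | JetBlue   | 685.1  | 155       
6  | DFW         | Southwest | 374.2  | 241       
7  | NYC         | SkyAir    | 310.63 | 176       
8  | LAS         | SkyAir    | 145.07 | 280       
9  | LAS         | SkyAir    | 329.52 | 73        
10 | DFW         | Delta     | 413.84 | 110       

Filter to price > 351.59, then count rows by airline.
SELECT airline, COUNT(*)
FROM flights
WHERE price > 351.59
GROUP BY airline

Note: WHERE filters rows before grouping.

Result:
  Alaska: 1
  Delta: 2
  JetBlue: 2
  Southwest: 1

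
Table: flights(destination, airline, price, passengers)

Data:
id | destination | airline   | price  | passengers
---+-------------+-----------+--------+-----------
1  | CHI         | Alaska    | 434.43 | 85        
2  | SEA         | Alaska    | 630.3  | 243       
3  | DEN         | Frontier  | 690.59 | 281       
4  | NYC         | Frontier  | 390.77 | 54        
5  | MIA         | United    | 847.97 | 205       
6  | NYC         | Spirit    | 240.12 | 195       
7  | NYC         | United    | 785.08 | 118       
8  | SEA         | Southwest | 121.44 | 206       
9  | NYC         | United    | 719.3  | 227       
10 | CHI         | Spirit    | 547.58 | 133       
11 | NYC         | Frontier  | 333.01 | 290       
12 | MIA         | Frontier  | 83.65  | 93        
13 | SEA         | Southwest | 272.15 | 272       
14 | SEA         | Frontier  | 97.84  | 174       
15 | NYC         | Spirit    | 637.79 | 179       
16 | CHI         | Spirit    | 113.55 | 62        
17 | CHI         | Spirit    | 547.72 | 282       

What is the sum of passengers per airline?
SELECT airline, SUM(passengers) as result
FROM flights
GROUP BY airline

Result:
  Alaska: 328
  Frontier: 892
  Southwest: 478
  Spirit: 851
  United: 550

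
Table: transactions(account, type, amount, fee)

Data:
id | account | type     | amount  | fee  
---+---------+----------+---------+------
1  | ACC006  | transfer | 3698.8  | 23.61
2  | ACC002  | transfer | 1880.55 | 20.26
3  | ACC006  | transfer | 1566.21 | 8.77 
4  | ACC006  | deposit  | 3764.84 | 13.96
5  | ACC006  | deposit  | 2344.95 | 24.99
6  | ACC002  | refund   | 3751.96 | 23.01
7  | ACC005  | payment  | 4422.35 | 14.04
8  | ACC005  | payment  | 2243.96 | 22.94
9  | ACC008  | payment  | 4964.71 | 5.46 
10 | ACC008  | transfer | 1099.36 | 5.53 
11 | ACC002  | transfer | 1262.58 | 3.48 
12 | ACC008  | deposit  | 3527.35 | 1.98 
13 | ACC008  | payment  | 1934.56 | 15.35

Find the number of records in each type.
SELECT type, COUNT(*) as count
FROM transactions
GROUP BY type

Result:
  deposit: 3
  payment: 4
  refund: 1
  transfer: 5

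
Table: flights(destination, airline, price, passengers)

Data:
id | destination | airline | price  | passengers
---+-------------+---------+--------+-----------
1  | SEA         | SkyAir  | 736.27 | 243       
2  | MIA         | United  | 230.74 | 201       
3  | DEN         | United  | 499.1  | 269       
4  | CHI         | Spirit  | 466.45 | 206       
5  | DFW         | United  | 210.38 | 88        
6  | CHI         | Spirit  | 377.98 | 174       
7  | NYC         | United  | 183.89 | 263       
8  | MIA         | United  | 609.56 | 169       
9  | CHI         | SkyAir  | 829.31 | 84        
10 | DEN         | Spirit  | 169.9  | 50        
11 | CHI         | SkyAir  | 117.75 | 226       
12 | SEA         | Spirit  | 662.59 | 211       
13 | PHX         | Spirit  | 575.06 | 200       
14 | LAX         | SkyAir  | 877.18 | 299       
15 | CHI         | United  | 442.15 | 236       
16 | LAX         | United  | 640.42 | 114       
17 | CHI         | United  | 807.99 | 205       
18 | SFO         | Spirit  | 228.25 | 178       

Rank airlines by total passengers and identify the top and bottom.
SELECT airline, SUM(passengers)
FROM flights
GROUP BY airline
ORDER BY SUM(passengers)

All groups:
  SkyAir: 852
  Spirit: 1019
  United: 1545

Highest: United (1545)
Lowest: SkyAir (852)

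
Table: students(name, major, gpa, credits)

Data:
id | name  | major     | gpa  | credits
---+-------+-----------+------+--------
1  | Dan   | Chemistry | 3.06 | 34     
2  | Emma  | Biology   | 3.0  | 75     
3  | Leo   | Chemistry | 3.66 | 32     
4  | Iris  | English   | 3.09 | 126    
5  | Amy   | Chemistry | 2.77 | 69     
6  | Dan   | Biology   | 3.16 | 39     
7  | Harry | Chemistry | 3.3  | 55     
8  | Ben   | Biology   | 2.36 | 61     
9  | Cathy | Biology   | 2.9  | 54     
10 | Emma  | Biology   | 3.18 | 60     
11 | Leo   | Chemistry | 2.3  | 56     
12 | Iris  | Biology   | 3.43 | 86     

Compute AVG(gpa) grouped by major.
SELECT major, AVG(gpa) as result
FROM students
GROUP BY major

Result:
  Biology: 3.01
  Chemistry: 3.02
  English: 3.09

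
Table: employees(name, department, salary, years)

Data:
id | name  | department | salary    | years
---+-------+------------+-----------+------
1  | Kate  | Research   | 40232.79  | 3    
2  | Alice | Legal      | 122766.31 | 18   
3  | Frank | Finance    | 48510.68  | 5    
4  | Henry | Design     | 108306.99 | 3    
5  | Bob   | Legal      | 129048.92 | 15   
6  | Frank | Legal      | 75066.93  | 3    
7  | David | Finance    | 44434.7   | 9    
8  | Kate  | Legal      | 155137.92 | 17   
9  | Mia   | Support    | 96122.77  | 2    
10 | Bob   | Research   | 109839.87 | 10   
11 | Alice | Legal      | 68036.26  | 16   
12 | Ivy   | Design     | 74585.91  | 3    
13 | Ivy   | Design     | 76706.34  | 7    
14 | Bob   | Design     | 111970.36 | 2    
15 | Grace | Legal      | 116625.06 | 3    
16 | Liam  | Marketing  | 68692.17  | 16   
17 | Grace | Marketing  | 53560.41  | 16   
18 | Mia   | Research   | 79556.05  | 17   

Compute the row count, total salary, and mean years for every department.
SELECT department,
       COUNT(*) as cnt,
       SUM(salary) as total_salary,
       AVG(years) as avg_years
FROM employees
GROUP BY department

Result:
  Design: 4 records, 371569.60 total salary, 3.75 avg years
  Finance: 2 records, 92945.38 total salary, 7.00 avg years
  Legal: 6 records, 666681.40 total salary, 12.00 avg years
  Marketing: 2 records, 122252.58 total salary, 16.00 avg years
  Research: 3 records, 229628.71 total salary, 10.00 avg years
  Support: 1 records, 96122.77 total salary, 2.00 avg years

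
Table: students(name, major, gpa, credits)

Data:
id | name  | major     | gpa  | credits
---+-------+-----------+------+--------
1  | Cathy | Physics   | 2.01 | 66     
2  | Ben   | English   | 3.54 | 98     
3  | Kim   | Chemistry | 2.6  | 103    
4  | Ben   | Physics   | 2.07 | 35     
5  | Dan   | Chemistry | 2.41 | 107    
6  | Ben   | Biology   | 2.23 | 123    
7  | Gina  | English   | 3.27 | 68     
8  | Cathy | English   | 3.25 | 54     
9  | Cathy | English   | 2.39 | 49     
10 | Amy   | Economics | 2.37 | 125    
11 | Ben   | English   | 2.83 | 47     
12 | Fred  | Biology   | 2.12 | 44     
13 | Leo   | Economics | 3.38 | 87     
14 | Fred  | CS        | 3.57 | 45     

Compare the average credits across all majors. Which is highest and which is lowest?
SELECT major, AVG(credits)
FROM students
GROUP BY major
ORDER BY AVG(credits)

All groups:
  CS: 45.00
  Physics: 50.50
  English: 63.20
  Biology: 83.50
  Chemistry: 105.00
  Economics: 106.00

Highest: Economics (106.00)
Lowest: CS (45.00)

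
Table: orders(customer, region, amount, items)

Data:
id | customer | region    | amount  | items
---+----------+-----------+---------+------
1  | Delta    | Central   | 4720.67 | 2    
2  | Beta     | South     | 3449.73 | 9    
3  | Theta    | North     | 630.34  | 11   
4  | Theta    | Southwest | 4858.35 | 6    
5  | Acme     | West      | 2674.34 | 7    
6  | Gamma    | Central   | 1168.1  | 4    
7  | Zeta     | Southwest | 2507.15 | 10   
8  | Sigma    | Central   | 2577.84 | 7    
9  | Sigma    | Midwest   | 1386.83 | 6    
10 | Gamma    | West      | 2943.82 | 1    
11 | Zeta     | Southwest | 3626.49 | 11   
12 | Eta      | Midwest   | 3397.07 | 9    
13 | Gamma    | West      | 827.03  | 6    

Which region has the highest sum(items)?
SELECT region, SUM(items) as val
FROM orders
GROUP BY region
ORDER BY val DESC
LIMIT 1

Result: Southwest with sum(items) = 27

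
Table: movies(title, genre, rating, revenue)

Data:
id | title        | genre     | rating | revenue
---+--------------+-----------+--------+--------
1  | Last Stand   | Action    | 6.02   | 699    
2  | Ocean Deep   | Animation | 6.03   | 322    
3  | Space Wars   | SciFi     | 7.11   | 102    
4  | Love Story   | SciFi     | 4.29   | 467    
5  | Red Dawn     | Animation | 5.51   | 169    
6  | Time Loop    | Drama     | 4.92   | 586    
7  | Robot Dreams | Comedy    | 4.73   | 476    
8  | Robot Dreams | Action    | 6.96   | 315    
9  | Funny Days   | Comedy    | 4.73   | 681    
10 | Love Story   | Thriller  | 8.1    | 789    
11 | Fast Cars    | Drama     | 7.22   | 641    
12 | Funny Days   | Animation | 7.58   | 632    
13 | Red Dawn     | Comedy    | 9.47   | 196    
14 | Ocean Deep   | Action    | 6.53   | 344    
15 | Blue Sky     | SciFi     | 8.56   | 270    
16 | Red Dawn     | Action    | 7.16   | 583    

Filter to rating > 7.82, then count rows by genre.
SELECT genre, COUNT(*)
FROM movies
WHERE rating > 7.82
GROUP BY genre

Note: WHERE filters rows before grouping.

Result:
  Comedy: 1
  SciFi: 1
  Thriller: 1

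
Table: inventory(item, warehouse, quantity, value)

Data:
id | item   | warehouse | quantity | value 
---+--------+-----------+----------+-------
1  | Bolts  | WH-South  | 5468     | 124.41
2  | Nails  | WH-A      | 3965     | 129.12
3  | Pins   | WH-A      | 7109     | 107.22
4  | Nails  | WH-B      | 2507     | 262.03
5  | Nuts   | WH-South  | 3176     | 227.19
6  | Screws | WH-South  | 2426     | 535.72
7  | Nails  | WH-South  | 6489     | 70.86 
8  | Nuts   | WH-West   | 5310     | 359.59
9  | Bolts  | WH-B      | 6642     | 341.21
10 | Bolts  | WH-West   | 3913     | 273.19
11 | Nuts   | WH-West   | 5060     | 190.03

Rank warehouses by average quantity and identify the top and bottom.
SELECT warehouse, AVG(quantity)
FROM inventory
GROUP BY warehouse
ORDER BY AVG(quantity)

All groups:
  WH-South: 4389.75
  WH-B: 4574.50
  WH-West: 4761.00
  WH-A: 5537.00

Highest: WH-A (5537.00)
Lowest: WH-South (4389.75)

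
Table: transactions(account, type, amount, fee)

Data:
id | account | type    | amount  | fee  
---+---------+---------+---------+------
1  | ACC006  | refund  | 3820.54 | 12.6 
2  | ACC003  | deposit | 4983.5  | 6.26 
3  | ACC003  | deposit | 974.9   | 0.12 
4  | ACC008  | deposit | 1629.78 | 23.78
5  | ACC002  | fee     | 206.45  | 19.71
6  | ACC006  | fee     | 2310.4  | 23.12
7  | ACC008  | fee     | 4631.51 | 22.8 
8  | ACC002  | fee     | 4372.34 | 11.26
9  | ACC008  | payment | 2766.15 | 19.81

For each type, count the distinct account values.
SELECT type, COUNT(DISTINCT account)
FROM transactions
GROUP BY type

Result:
  deposit: 2 distinct
  fee: 3 distinct
  payment: 1 distinct
  refund: 1 distinct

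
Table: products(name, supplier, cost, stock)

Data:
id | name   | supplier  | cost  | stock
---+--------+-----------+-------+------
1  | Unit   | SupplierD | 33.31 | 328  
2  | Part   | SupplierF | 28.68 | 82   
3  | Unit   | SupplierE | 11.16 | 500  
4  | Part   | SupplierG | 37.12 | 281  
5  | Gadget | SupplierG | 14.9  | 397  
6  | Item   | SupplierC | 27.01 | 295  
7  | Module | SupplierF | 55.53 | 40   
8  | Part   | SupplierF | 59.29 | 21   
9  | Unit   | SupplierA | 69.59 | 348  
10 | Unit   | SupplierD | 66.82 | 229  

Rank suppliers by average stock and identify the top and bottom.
SELECT supplier, AVG(stock)
FROM products
GROUP BY supplier
ORDER BY AVG(stock)

All groups:
  SupplierF: 47.67
  SupplierD: 278.50
  SupplierC: 295.00
  SupplierG: 339.00
  SupplierA: 348.00
  SupplierE: 500.00

Highest: SupplierE (500.00)
Lowest: SupplierF (47.67)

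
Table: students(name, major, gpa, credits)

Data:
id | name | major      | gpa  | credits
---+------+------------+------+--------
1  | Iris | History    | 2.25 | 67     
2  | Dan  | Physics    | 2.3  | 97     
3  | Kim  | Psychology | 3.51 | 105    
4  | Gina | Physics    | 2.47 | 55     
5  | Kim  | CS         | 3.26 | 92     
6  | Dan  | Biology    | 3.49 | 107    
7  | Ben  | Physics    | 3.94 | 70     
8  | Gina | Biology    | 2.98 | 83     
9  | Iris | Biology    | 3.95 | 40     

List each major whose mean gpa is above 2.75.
SELECT major, AVG(gpa)
FROM students
GROUP BY major
HAVING AVG(gpa) > 2.75

Result:
  Biology: avg=3.47
  CS: avg=3.26
  Physics: avg=2.90
  Psychology: avg=3.51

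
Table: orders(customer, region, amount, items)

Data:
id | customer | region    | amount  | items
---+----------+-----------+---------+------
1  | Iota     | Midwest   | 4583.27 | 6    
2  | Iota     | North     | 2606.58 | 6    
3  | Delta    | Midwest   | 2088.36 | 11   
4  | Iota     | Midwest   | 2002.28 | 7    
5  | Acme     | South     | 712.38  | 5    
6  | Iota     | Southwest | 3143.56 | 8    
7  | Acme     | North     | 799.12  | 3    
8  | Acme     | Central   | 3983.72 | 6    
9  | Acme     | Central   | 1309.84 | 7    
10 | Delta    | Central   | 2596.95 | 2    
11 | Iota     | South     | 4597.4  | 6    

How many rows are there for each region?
SELECT region, COUNT(*) as count
FROM orders
GROUP BY region

Result:
  Central: 3
  Midwest: 3
  North: 2
  South: 2
  Southwest: 1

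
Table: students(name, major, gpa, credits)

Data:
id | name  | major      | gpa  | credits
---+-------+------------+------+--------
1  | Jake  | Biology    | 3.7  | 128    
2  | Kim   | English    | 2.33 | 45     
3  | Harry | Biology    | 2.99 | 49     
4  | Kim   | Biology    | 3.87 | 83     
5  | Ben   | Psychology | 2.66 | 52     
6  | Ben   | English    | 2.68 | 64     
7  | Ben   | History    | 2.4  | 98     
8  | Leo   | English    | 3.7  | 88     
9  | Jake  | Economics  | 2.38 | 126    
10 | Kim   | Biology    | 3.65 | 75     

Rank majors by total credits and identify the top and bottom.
SELECT major, SUM(credits)
FROM students
GROUP BY major
ORDER BY SUM(credits)

All groups:
  Psychology: 52
  History: 98
  Economics: 126
  English: 197
  Biology: 335

Highest: Biology (335)
Lowest: Psychology (52)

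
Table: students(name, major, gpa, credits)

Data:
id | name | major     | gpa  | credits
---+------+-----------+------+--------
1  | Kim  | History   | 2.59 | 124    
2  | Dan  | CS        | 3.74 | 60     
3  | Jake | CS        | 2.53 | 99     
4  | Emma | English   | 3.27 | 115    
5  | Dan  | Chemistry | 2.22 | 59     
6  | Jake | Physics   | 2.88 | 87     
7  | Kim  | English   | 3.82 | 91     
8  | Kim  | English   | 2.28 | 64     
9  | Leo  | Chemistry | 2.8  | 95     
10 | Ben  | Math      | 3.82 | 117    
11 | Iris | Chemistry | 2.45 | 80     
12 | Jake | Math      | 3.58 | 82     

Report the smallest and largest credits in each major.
SELECT major, MIN(credits), MAX(credits)
FROM students
GROUP BY major

Result:
  CS: min=60, max=99
  Chemistry: min=59, max=95
  English: min=64, max=115
  History: min=124, max=124
  Math: min=82, max=117
  Physics: min=87, max=87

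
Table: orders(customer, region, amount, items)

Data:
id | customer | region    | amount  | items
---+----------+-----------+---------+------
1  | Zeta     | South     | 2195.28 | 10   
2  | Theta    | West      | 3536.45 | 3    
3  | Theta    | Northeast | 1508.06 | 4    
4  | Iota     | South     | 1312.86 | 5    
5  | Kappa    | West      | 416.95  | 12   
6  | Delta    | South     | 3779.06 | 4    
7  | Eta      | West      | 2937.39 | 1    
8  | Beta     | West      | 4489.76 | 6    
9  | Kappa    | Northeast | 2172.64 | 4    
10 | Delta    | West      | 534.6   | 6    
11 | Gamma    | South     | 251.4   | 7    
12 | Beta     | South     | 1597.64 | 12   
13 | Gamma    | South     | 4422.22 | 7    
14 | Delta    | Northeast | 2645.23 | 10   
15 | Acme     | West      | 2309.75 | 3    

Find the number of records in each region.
SELECT region, COUNT(*) as count
FROM orders
GROUP BY region

Result:
  Northeast: 3
  South: 6
  West: 6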